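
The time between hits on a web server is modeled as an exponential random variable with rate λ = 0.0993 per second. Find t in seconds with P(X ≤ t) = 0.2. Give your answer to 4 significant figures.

2.247

Set 1 − e^(−λt) = 0.2, so t = −ln(0.8)/λ = 0.22314/0.0993 ≈ 2.24717 seconds.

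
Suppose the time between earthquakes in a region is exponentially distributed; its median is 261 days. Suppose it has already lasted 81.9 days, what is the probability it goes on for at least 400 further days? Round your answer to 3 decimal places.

For an exponential, median = ln(2)/λ, so λ = ln 2 / 261 = 0.00265574 per day.
By the memoryless property, P(X > 81.9+400 | X > 81.9) = P(X > 400).
P(X > 400) = e^(−1.0623) ≈ 0.346.

0.346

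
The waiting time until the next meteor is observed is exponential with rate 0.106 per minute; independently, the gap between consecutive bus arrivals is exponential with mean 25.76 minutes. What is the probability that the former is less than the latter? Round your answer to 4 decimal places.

0.7319

λ_1 = 0.106, λ_2 = 1/25.76 = 0.0388199.
For independent exponentials, P(the former < the latter) = λ_1/(λ_1+λ_2) = 0.106/0.14482 ≈ 0.7319.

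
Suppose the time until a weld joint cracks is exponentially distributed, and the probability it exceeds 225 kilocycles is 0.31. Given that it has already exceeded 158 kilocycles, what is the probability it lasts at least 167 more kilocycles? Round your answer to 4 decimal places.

0.4193

From e^(−λ·225) = 0.31, λ = −ln(0.31)/225 = 0.00520526.
Memoryless: P(X > 158+167 | X > 158) = P(X > 167) = e^(−0.00520526·167) ≈ 0.4193.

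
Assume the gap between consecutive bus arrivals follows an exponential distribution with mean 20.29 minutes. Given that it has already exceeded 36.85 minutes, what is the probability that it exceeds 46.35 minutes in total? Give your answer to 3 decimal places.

The rate is λ = 1/20.29 = 0.0492854 per minute.
P(X > s+t | X > s) = e^(−λ(s+t))/e^(−λs) = e^(−λt), independent of s = 36.85.
P(X > 9.5) = e^(−0.46821) ≈ 0.626.

0.626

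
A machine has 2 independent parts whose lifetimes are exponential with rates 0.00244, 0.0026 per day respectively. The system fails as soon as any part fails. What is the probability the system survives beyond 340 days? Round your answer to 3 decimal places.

0.180

The time to first failure is exponential with rate Σλ = 0.00244 + 0.0026 = 0.00504.
P(min > 340) = e^(−0.00504·340) = e^(−1.7136) ≈ 0.180.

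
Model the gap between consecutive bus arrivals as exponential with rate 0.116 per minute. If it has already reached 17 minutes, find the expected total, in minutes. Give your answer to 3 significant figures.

By memorylessness, E[X | X > 17] = 17 + 1/λ = 17 + 8.62069 = 25.6207 minutes.

25.6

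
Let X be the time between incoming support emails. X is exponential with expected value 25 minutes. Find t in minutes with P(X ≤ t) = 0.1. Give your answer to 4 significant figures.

2.634

The rate is λ = 1/25 = 0.04 per minute.
Set 1 − e^(−λt) = 0.1, so t = −ln(0.9)/λ = 0.10536/0.04 ≈ 2.63401 minutes.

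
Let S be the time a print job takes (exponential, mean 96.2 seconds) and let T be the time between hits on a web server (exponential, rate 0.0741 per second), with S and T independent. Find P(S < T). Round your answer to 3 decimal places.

λ_1 = 1/96.2 = 0.010395, λ_2 = 0.0741.
For independent exponentials, P(S < T) = λ_1/(λ_1+λ_2) = 0.010395/0.084495 ≈ 0.123.

0.123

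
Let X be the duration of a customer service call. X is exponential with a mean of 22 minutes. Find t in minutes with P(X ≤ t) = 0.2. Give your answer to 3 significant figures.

The rate is λ = 1/22 = 0.0454545 per minute.
Set 1 − e^(−λt) = 0.2, so t = −ln(0.8)/λ = 0.22314/0.0454545 ≈ 4.90916 minutes.

4.91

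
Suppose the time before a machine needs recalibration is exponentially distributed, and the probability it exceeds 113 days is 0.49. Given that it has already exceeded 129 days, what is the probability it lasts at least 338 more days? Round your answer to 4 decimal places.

From e^(−λ·113) = 0.49, λ = −ln(0.49)/113 = 0.00631283.
Memoryless: P(X > 129+338 | X > 129) = P(X > 338) = e^(−0.00631283·338) ≈ 0.1184.

0.1184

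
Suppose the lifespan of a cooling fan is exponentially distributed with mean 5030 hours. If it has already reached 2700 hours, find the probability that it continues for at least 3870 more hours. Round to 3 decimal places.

The rate is λ = 1/5030 = 0.000198807 per hour.
By the memoryless property, P(X > 2700+3870 | X > 2700) = P(X > 3870).
P(X > 3870) = e^(−0.76938) ≈ 0.463.

0.463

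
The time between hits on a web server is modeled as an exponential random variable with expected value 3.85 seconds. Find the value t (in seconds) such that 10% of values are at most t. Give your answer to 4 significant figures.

The rate is λ = 1/3.85 = 0.25974 per second.
Set 1 − e^(−λt) = 0.1, so t = −ln(0.9)/λ = 0.10536/0.25974 ≈ 0.405638 seconds.

0.4056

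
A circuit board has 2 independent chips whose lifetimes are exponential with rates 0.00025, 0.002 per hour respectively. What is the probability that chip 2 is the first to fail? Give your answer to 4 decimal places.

0.8889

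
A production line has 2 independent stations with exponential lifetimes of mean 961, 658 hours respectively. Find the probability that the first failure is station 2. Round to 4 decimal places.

Rates: λ_i = 1/mean_i → 0.00104058, 0.00151976; Σλ = 0.00256034.
P(station 2 first) = λ_2/Σλ = 0.00151976/0.00256034 ≈ 0.5936.

0.5936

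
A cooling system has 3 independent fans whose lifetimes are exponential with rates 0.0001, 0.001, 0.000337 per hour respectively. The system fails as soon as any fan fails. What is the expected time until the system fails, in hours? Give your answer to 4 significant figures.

The time to first failure is exponential with rate Σλ = 0.0001 + 0.001 + 0.000337 = 0.001437.
E[min] = 1/Σλ = 1/0.001437 = 695.894 hours.

695.9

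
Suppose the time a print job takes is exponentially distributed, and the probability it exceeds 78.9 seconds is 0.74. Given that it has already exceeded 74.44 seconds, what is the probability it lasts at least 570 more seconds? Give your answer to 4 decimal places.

0.1136

From e^(−λ·78.9) = 0.74, λ = −ln(0.74)/78.9 = 0.00381629.
Memoryless: P(X > 74.44+570 | X > 74.44) = P(X > 570) = e^(−0.00381629·570) ≈ 0.1136.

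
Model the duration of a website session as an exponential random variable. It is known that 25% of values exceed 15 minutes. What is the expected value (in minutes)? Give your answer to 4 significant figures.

e^(−λ·15) = 0.25 ⇒ λ = −ln(0.25)/15 = 0.0924196.
Mean = 1/λ = 10.8202 minutes.

10.82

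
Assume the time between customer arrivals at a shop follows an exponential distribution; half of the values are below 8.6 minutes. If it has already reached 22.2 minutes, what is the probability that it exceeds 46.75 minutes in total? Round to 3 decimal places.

For an exponential, median = ln(2)/λ, so λ = ln 2 / 8.6 = 0.0805985 per minute.
The exponential is memoryless, so the remaining time is again Exp(λ): the condition X > 22.2 is irrelevant.
P(X > 24.55) = e^(−1.9787) ≈ 0.138.

0.138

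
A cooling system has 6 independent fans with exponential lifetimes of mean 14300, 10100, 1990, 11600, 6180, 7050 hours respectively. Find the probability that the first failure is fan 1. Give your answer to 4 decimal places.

0.0659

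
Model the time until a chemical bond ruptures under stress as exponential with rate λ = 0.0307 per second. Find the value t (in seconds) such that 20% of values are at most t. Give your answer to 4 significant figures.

Set 1 − e^(−λt) = 0.2, so t = −ln(0.8)/λ = 0.22314/0.0307 ≈ 7.26852 seconds.

7.269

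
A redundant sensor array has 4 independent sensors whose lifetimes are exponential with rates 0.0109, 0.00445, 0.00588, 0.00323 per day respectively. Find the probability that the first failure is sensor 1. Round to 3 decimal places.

The time to first failure is exponential with rate Σλ = 0.0109 + 0.00445 + 0.00588 + 0.00323 = 0.02446.
P(sensor 1 first) = λ_1/Σλ = 0.0109/0.02446 ≈ 0.446.

0.446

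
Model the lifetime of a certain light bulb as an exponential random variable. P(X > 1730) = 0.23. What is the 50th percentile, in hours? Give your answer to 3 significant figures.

816

e^(−λ·1730) = 0.23 ⇒ λ = −ln(0.23)/1730 = 0.000849524.
50th percentile: 1 − e^(−λt) = 0.5, t = −ln(0.5)/λ = 815.924 hours.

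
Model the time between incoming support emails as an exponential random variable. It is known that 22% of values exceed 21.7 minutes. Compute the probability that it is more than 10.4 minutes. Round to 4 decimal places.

e^(−λ·21.7) = 0.22 ⇒ λ = −ln(0.22)/21.7 = 0.0697755.
P(X > 10.4) = e^(−0.0697755·10.4) = e^(−0.72566) ≈ 0.4840.

0.4840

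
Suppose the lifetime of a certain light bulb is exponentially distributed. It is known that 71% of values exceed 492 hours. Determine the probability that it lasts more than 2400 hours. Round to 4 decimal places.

e^(−λ·492) = 0.71 ⇒ λ = −ln(0.71)/492 = 0.000696119.
P(X > 2400) = e^(−0.000696119·2400) = e^(−1.6707) ≈ 0.1881.

0.1881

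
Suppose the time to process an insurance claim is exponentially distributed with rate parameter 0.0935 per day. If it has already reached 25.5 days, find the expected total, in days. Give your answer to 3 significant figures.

By memorylessness, E[X | X > 25.5] = 25.5 + 1/λ = 25.5 + 10.6952 = 36.1952 days.

36.2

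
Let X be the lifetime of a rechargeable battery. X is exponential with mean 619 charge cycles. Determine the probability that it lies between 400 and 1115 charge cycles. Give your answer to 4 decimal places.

0.3589

The rate is λ = 1/619 = 0.00161551 per charge cycle.
P(400 < X < 1115) = e^(−λ·400) − e^(−λ·1115) = 0.52403 − 0.16509 ≈ 0.3589.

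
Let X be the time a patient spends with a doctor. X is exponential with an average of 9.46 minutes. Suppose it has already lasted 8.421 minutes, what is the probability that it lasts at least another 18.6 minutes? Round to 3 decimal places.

The rate is λ = 1/9.46 = 0.105708 per minute.
P(X > s+t | X > s) = e^(−λ(s+t))/e^(−λs) = e^(−λt), independent of s = 8.421.
P(X > 18.6) = e^(−1.9662) ≈ 0.140.

0.140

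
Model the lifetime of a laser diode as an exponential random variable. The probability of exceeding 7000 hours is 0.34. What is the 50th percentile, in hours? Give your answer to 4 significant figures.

e^(−λ·7000) = 0.34 ⇒ λ = −ln(0.34)/7000 = 0.000154116.
50th percentile: 1 − e^(−λt) = 0.5, t = −ln(0.5)/λ = 4497.58 hours.

4498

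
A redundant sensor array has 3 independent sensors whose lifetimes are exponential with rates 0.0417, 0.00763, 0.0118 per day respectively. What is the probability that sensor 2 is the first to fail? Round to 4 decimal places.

The time to first failure is exponential with rate Σλ = 0.0417 + 0.00763 + 0.0118 = 0.06113.
P(sensor 2 first) = λ_2/Σλ = 0.00763/0.06113 ≈ 0.1248.

0.1248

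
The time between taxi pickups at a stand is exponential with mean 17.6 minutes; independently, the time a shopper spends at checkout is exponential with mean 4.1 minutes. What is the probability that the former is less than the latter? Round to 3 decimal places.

λ_1 = 1/17.6 = 0.0568182, λ_2 = 1/4.1 = 0.243902.
For independent exponentials, P(the former < the latter) = λ_1/(λ_1+λ_2) = 0.0568182/0.300721 ≈ 0.189.

0.189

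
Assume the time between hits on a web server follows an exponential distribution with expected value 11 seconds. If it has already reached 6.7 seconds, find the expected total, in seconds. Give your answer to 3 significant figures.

The rate is λ = 1/11 = 0.0909091 per second.
By memorylessness, E[X | X > 6.7] = 6.7 + 1/λ = 6.7 + 11 = 17.7 seconds.

17.7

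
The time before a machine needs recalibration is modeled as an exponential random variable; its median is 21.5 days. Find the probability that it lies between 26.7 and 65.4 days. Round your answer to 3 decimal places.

0.301

For an exponential, median = ln(2)/λ, so λ = ln 2 / 21.5 = 0.0322394 per day.
P(26.7 < X < 65.4) = e^(−λ·26.7) − e^(−λ·65.4) = 0.42283 − 0.12143 ≈ 0.301.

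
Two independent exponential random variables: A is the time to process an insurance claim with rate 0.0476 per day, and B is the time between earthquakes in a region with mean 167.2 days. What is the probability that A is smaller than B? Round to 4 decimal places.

0.8884

λ_1 = 0.0476, λ_2 = 1/167.2 = 0.00598086.
For independent exponentials, P(A < B) = λ_1/(λ_1+λ_2) = 0.0476/0.0535809 ≈ 0.8884.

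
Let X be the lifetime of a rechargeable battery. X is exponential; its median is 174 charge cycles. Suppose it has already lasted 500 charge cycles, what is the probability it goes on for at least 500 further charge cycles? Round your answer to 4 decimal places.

0.1364

For an exponential, median = ln(2)/λ, so λ = ln 2 / 174 = 0.0039836 per charge cycle.
By the memoryless property, P(X > 500+500 | X > 500) = P(X > 500).
P(X > 500) = e^(−1.9918) ≈ 0.1364.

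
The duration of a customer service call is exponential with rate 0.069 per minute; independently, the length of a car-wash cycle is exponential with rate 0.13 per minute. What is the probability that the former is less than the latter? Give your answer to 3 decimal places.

0.347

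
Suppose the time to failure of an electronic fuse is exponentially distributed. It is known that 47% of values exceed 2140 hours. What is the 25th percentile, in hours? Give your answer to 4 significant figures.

815.4

e^(−λ·2140) = 0.47 ⇒ λ = −ln(0.47)/2140 = 0.000352814.
25th percentile: 1 − e^(−λt) = 0.25, t = −ln(0.75)/λ = 815.392 hours.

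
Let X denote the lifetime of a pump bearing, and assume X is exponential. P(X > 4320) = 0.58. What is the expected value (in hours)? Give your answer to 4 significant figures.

7931

e^(−λ·4320) = 0.58 ⇒ λ = −ln(0.58)/4320 = 0.000126094.
Mean = 1/λ = 7930.58 hours.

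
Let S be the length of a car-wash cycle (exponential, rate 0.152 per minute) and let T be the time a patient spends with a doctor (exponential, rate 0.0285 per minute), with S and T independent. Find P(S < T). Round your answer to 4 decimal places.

0.8421

λ_1 = 0.152, λ_2 = 0.0285.
For independent exponentials, P(S < T) = λ_1/(λ_1+λ_2) = 0.152/0.1805 ≈ 0.8421.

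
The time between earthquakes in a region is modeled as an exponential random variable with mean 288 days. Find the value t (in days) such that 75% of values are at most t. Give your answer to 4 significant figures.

399.3

The rate is λ = 1/288 = 0.00347222 per day.
Set 1 − e^(−λt) = 0.75, so t = −ln(0.25)/λ = 1.3863/0.00347222 ≈ 399.253 days.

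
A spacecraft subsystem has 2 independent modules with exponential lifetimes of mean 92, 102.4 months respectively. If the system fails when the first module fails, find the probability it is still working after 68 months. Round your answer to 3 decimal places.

The first failure time is exponential with rate Σλ_i = 1/92 + 1/102.4 = 0.0206352 per month.
P(min > 68) = e^(−0.0206352·68) = e^(−1.4032) ≈ 0.246.

0.246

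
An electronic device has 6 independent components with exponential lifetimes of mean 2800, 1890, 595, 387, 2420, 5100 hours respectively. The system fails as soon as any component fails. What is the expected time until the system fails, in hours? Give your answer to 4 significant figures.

The first failure time is exponential with rate Σλ_i = 1/2800 + 1/1890 + 1/595 + 1/387 + 1/2420 + 1/5100 = 0.0057602 per hour.
E[min] = 1/Σλ = 1/0.0057602 = 173.605 hours.

173.6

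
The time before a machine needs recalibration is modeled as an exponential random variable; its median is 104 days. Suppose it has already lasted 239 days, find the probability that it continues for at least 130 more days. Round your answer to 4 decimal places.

0.4204

For an exponential, median = ln(2)/λ, so λ = ln 2 / 104 = 0.00666488 per day.
The exponential is memoryless, so the remaining time is again Exp(λ): the condition X > 239 is irrelevant.
P(X > 130) = e^(−0.86643) ≈ 0.4204.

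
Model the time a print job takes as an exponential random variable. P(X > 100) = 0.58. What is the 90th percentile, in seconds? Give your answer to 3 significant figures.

423

e^(−λ·100) = 0.58 ⇒ λ = −ln(0.58)/100 = 0.00544727.
90th percentile: 1 − e^(−λt) = 0.9, t = −ln(0.1)/λ = 422.704 seconds.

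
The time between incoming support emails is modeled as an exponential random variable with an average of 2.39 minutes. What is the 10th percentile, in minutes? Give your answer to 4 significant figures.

0.2518

The rate is λ = 1/2.39 = 0.41841 per minute.
Set 1 − e^(−λt) = 0.1, so t = −ln(0.9)/λ = 0.10536/0.41841 ≈ 0.251812 minutes.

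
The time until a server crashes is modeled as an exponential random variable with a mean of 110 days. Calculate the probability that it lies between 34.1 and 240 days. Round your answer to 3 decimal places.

The rate is λ = 1/110 = 0.00909091 per day.
P(34.1 < X < 240) = e^(−λ·34.1) − e^(−λ·240) = 0.73345 − 0.11284 ≈ 0.621.

0.621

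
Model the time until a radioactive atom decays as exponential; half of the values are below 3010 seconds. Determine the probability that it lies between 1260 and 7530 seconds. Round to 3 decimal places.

For an exponential, median = ln(2)/λ, so λ = ln 2 / 3010 = 0.000230281 per second.
P(1260 < X < 7530) = e^(−λ·1260) − e^(−λ·7530) = 0.74815 − 0.17657 ≈ 0.572.

0.572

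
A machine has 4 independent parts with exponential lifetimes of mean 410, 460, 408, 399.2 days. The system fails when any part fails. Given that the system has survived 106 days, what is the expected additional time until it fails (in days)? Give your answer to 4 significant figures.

First-failure rate Σλ = 1/410 + 1/460 + 1/408 + 1/399.2 = 0.00956893.
By memorylessness the expected residual is 1/Σλ = 104.505 days, regardless of the 106 already elapsed.

104.5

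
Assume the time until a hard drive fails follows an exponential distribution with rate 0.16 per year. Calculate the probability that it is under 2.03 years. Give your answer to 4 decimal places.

P(X ≤ 2.03) = 1 − e^(−λ·2.03) = 1 − e^(−0.3248) ≈ 0.2773.

0.2773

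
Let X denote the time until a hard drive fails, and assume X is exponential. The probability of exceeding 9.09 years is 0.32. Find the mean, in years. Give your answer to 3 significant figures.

7.98

e^(−λ·9.09) = 0.32 ⇒ λ = −ln(0.32)/9.09 = 0.12535.
Mean = 1/λ = 7.97764 years.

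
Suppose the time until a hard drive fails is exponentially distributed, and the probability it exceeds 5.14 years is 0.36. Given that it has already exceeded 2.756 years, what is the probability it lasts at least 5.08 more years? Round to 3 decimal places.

0.364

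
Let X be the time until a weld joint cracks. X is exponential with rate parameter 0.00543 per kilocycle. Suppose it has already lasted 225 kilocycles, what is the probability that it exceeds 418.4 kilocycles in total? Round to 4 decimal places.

P(X > s+t | X > s) = e^(−λ(s+t))/e^(−λs) = e^(−λt), independent of s = 225.
P(X > 193.4) = e^(−1.0502) ≈ 0.3499.

0.3499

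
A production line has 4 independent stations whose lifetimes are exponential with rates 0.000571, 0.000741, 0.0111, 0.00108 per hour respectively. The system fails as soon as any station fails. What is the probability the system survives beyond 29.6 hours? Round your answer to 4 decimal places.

0.6707

The time to first failure is exponential with rate Σλ = 0.000571 + 0.000741 + 0.0111 + 0.00108 = 0.013492.
P(min > 29.6) = e^(−0.013492·29.6) = e^(−0.39936) ≈ 0.6707.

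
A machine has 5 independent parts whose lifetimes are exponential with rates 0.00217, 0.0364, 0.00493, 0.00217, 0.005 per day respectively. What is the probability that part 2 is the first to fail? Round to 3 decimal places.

0.718

The time to first failure is exponential with rate Σλ = 0.00217 + 0.0364 + 0.00493 + 0.00217 + 0.005 = 0.05067.
P(part 2 first) = λ_2/Σλ = 0.0364/0.05067 ≈ 0.718.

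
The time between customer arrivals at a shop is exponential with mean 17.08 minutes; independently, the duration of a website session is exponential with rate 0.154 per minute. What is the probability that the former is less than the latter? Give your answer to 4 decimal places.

0.2755

λ_1 = 1/17.08 = 0.058548, λ_2 = 0.154.
For independent exponentials, P(the former < the latter) = λ_1/(λ_1+λ_2) = 0.058548/0.212548 ≈ 0.2755.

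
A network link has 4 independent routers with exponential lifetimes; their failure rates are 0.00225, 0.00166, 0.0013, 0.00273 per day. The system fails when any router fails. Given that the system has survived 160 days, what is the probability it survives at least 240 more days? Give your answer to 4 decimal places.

0.1487

Time to first failure ~ Exp(Σλ) with Σλ = 0.00794.
By memorylessness, P(T > 160+240 | T > 160) = P(T > 240) = e^(−0.00794·240) ≈ 0.1487.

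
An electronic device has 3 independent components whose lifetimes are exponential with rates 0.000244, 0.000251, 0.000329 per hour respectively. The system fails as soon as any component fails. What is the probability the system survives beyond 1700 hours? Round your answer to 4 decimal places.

0.2464

The time to first failure is exponential with rate Σλ = 0.000244 + 0.000251 + 0.000329 = 0.000824.
P(min > 1700) = e^(−0.000824·1700) = e^(−1.4008) ≈ 0.2464.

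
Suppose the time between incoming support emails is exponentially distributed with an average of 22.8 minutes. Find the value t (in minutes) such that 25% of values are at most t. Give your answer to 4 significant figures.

The rate is λ = 1/22.8 = 0.0438596 per minute.
Set 1 − e^(−λt) = 0.25, so t = −ln(0.75)/λ = 0.28768/0.0438596 ≈ 6.55915 minutes.

6.559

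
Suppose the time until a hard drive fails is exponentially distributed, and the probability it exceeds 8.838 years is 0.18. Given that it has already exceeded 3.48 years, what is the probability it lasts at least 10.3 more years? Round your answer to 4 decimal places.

0.1355

From e^(−λ·8.838) = 0.18, λ = −ln(0.18)/8.838 = 0.194026.
Memoryless: P(X > 3.48+10.3 | X > 3.48) = P(X > 10.3) = e^(−0.194026·10.3) ≈ 0.1355.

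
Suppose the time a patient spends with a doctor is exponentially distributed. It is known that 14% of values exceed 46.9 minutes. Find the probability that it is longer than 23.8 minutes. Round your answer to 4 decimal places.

e^(−λ·46.9) = 0.14 ⇒ λ = −ln(0.14)/46.9 = 0.0419214.
P(X > 23.8) = e^(−0.0419214·23.8) = e^(−0.99773) ≈ 0.3687.

0.3687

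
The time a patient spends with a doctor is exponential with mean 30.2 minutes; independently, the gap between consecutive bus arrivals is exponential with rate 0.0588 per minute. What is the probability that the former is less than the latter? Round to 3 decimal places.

0.360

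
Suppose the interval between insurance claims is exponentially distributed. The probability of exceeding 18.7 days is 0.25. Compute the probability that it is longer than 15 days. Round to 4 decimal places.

e^(−λ·18.7) = 0.25 ⇒ λ = −ln(0.25)/18.7 = 0.0741334.
P(X > 15) = e^(−0.0741334·15) = e^(−1.112) ≈ 0.3289.

0.3289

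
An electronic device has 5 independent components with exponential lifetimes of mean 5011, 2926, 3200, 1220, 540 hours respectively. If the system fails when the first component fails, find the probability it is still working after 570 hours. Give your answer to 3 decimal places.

0.134

The first failure time is exponential with rate Σλ_i = 1/5011 + 1/2926 + 1/3200 + 1/1220 + 1/540 = 0.00352535 per hour.
P(min > 570) = e^(−0.00352535·570) = e^(−2.0094) ≈ 0.134.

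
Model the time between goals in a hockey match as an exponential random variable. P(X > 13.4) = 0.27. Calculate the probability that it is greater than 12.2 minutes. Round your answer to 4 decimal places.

0.3036

e^(−λ·13.4) = 0.27 ⇒ λ = −ln(0.27)/13.4 = 0.0977114.
P(X > 12.2) = e^(−0.0977114·12.2) = e^(−1.1921) ≈ 0.3036.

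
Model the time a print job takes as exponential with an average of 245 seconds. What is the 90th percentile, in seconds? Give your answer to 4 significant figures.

The rate is λ = 1/245 = 0.00408163 per second.
Set 1 − e^(−λt) = 0.9, so t = −ln(0.1)/λ = 2.3026/0.00408163 ≈ 564.133 seconds.

564.1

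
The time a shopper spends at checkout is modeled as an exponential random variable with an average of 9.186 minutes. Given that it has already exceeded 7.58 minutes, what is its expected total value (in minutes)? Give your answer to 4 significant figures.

16.77

The rate is λ = 1/9.186 = 0.108861 per minute.
By memorylessness, E[X | X > 7.58] = 7.58 + 1/λ = 7.58 + 9.186 = 16.766 minutes.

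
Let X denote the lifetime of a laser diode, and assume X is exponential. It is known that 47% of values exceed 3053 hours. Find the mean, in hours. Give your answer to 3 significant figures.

e^(−λ·3053) = 0.47 ⇒ λ = −ln(0.47)/3053 = 0.000247305.
Mean = 1/λ = 4043.59 hours.

4040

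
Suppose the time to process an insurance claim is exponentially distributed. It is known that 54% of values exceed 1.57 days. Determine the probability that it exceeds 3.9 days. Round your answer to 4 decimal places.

0.2164

e^(−λ·1.57) = 0.54 ⇒ λ = −ln(0.54)/1.57 = 0.392475.
P(X > 3.9) = e^(−0.392475·3.9) = e^(−1.5307) ≈ 0.2164.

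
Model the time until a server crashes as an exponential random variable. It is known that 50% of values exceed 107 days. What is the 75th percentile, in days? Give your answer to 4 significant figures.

214.0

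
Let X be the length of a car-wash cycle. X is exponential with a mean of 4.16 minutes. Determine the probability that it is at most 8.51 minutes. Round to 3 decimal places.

The rate is λ = 1/4.16 = 0.240385 per minute.
P(X ≤ 8.51) = 1 − e^(−λ·8.51) = 1 − e^(−2.0457) ≈ 0.871.

0.871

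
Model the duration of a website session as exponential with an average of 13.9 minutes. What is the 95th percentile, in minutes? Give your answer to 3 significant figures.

The rate is λ = 1/13.9 = 0.0719424 per minute.
Set 1 − e^(−λt) = 0.95, so t = −ln(0.05)/λ = 2.9957/0.0719424 ≈ 41.6407 minutes.

41.6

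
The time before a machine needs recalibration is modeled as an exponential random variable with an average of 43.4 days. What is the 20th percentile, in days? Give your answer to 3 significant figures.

9.68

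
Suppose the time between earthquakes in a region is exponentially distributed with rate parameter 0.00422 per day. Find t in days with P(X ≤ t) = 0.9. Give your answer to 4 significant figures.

545.6

Set 1 − e^(−λt) = 0.9, so t = −ln(0.1)/λ = 2.3026/0.00422 ≈ 545.636 days.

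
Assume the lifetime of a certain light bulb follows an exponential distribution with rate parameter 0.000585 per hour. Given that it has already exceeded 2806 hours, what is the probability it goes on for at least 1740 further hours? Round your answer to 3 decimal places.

0.361

The exponential is memoryless, so the remaining time is again Exp(λ): the condition X > 2806 is irrelevant.
P(X > 1740) = e^(−1.0179) ≈ 0.361.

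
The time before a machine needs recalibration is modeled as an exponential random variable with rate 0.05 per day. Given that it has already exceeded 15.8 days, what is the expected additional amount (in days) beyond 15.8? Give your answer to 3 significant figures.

20.0

By memorylessness, the remaining amount past any threshold is again Exp(λ) with mean 1/λ = 20 days.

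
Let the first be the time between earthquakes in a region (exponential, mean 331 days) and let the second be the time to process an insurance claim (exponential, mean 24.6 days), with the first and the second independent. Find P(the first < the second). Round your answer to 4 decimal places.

λ_1 = 1/331 = 0.00302115, λ_2 = 1/24.6 = 0.0406504.
For independent exponentials, P(the first < the second) = λ_1/(λ_1+λ_2) = 0.00302115/0.0436716 ≈ 0.0692.

0.0692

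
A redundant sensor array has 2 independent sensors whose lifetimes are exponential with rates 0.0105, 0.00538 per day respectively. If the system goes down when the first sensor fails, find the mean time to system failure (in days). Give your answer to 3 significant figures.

The time to first failure is exponential with rate Σλ = 0.0105 + 0.00538 = 0.01588.
E[min] = 1/Σλ = 1/0.01588 = 62.9723 days.

63.0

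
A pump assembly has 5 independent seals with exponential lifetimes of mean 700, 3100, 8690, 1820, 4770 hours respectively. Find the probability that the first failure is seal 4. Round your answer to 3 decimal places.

0.209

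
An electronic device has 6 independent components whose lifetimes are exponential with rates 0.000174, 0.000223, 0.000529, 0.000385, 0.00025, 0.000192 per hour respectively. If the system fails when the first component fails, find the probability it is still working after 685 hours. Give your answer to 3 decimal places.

0.301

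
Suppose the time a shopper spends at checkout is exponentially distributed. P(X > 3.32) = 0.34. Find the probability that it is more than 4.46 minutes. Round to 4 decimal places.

0.2347

e^(−λ·3.32) = 0.34 ⇒ λ = −ln(0.34)/3.32 = 0.324943.
P(X > 4.46) = e^(−0.324943·4.46) = e^(−1.4492) ≈ 0.2347.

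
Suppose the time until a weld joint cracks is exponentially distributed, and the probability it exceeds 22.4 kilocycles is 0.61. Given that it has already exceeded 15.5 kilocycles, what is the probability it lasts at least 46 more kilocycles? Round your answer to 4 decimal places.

From e^(−λ·22.4) = 0.61, λ = −ln(0.61)/22.4 = 0.0220668.
Memoryless: P(X > 15.5+46 | X > 15.5) = P(X > 46) = e^(−0.0220668·46) ≈ 0.3624.

0.3624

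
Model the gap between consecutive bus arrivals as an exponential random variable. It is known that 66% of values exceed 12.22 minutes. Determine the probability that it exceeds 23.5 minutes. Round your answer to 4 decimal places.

0.4497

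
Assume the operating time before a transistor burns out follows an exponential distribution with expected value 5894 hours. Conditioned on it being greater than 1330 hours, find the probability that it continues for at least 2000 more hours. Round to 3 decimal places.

The rate is λ = 1/5894 = 0.000169664 per hour.
By the memoryless property, P(X > 1330+2000 | X > 1330) = P(X > 2000).
P(X > 2000) = e^(−0.33933) ≈ 0.712.

0.712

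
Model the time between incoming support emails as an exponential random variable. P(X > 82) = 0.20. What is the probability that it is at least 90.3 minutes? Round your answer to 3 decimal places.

e^(−λ·82) = 0.20 ⇒ λ = −ln(0.20)/82 = 0.0196273.
P(X > 90.3) = e^(−0.0196273·90.3) = e^(−1.7723) ≈ 0.170.

0.170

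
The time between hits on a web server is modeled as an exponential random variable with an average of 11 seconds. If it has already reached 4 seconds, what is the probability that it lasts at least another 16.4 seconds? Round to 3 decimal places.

0.225

The rate is λ = 1/11 = 0.0909091 per second.
By the memoryless property, P(X > 4+16.4 | X > 4) = P(X > 16.4).
P(X > 16.4) = e^(−1.4909) ≈ 0.225.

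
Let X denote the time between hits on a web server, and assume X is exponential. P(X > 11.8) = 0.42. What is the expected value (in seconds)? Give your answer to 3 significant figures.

e^(−λ·11.8) = 0.42 ⇒ λ = −ln(0.42)/11.8 = 0.073517.
Mean = 1/λ = 13.6023 seconds.

13.6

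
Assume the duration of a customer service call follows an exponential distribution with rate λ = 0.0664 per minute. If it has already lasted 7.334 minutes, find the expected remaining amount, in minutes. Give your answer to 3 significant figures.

By memorylessness, the remaining amount past any threshold is again Exp(λ) with mean 1/λ = 15.0602 minutes.

15.1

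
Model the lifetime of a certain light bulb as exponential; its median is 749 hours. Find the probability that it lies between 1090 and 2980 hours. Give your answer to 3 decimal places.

For an exponential, median = ln(2)/λ, so λ = ln 2 / 749 = 0.00092543 per hour.
P(1090 < X < 2980) = e^(−λ·1090) − e^(−λ·2980) = 0.36469 − 0.06343 ≈ 0.301.

0.301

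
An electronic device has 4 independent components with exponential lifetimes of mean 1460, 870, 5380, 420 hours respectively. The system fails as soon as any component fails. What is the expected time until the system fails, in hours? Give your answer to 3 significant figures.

227

The first failure time is exponential with rate Σλ_i = 1/1460 + 1/870 + 1/5380 + 1/420 = 0.00440118 per hour.
E[min] = 1/Σλ = 1/0.00440118 = 227.212 hours.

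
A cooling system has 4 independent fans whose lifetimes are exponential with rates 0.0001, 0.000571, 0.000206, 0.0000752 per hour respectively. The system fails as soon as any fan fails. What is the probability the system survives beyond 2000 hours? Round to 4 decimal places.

The time to first failure is exponential with rate Σλ = 0.0001 + 0.000571 + 0.000206 + 0.0000752 = 0.0009522.
P(min > 2000) = e^(−0.0009522·2000) = e^(−1.9044) ≈ 0.1489.

0.1489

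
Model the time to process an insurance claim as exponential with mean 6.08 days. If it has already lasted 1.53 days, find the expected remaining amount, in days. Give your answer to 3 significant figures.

6.08

The rate is λ = 1/6.08 = 0.164474 per day.
By memorylessness, the remaining amount past any threshold is again Exp(λ) with mean 1/λ = 6.08 days.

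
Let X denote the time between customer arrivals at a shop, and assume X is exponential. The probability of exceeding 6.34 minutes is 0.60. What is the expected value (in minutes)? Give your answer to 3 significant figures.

12.4

e^(−λ·6.34) = 0.60 ⇒ λ = −ln(0.60)/6.34 = 0.0805719.
Mean = 1/λ = 12.4113 minutes.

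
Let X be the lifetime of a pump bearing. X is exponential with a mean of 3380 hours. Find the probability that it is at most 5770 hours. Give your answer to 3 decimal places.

The rate is λ = 1/3380 = 0.000295858 per hour.
P(X ≤ 5770) = 1 − e^(−λ·5770) = 1 − e^(−1.7071) ≈ 0.819.

0.819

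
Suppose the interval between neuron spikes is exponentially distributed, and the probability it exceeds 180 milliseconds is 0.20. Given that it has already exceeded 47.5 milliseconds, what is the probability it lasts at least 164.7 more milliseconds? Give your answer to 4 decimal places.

From e^(−λ·180) = 0.20, λ = −ln(0.20)/180 = 0.00894132.
Memoryless: P(X > 47.5+164.7 | X > 47.5) = P(X > 164.7) = e^(−0.00894132·164.7) ≈ 0.2293.

0.2293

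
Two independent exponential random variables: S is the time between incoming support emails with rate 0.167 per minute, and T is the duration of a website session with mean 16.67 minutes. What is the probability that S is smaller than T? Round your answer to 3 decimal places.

λ_1 = 0.167, λ_2 = 1/16.67 = 0.059988.
For independent exponentials, P(S < T) = λ_1/(λ_1+λ_2) = 0.167/0.226988 ≈ 0.736.

0.736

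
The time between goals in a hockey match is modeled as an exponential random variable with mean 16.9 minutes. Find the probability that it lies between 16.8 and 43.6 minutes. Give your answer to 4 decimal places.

0.2943

The rate is λ = 1/16.9 = 0.0591716 per minute.
P(16.8 < X < 43.6) = e^(−λ·16.8) − e^(−λ·43.6) = 0.37006 − 0.07578 ≈ 0.2943.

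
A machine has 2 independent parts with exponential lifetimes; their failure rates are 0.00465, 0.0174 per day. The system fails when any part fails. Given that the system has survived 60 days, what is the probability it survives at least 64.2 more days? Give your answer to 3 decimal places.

Time to first failure ~ Exp(Σλ) with Σλ = 0.02205.
By memorylessness, P(T > 60+64.2 | T > 60) = P(T > 64.2) = e^(−0.02205·64.2) ≈ 0.243.

0.243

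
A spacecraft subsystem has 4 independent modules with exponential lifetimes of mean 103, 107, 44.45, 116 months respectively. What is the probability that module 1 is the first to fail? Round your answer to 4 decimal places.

0.1935

Rates: λ_i = 1/mean_i → 0.00970874, 0.00934579, 0.0224972, 0.00862069; Σλ = 0.0501724.
P(module 1 first) = λ_1/Σλ = 0.00970874/0.0501724 ≈ 0.1935.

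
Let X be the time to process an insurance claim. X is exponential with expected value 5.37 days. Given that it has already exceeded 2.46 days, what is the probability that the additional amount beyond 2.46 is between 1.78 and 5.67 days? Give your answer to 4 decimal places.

The rate is λ = 1/5.37 = 0.18622 per day.
Memoryless: the residual past 2.46 is again Exp(λ).
P(1.78 < residual < 5.67) = e^(−λ·1.78) − e^(−λ·5.67) = 0.71787 − 0.34789 ≈ 0.3700.

0.3700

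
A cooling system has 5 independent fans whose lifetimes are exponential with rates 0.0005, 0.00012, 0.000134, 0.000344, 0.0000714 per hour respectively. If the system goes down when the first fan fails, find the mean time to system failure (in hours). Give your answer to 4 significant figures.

The time to first failure is exponential with rate Σλ = 0.0005 + 0.00012 + 0.000134 + 0.000344 + 0.0000714 = 0.0011694.
E[min] = 1/Σλ = 1/0.0011694 = 855.139 hours.

855.1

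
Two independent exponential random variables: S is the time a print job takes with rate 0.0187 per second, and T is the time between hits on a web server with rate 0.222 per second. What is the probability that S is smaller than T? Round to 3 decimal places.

λ_1 = 0.0187, λ_2 = 0.222.
For independent exponentials, P(S < T) = λ_1/(λ_1+λ_2) = 0.0187/0.2407 ≈ 0.078.

0.078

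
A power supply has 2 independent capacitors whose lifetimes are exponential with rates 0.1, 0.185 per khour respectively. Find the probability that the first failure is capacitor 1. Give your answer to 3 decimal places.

The time to first failure is exponential with rate Σλ = 0.1 + 0.185 = 0.285.
P(capacitor 1 first) = λ_1/Σλ = 0.1/0.285 ≈ 0.351.

0.351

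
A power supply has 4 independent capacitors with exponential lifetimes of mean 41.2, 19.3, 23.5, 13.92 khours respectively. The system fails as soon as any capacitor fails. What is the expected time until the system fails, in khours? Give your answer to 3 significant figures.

The first failure time is exponential with rate Σλ_i = 1/41.2 + 1/19.3 + 1/23.5 + 1/13.92 = 0.190478 per khour.
E[min] = 1/Σλ = 1/0.190478 = 5.24996 khours.

5.25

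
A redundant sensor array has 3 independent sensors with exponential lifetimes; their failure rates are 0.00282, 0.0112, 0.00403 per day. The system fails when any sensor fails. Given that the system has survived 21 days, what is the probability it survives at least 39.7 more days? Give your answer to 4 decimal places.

Time to first failure ~ Exp(Σλ) with Σλ = 0.01805.
By memorylessness, P(T > 21+39.7 | T > 21) = P(T > 39.7) = e^(−0.01805·39.7) ≈ 0.4884.

0.4884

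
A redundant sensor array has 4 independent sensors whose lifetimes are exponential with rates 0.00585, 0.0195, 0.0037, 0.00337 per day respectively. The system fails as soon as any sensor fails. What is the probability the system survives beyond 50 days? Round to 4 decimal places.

0.1977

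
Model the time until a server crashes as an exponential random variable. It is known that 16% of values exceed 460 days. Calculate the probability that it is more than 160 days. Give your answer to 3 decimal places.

e^(−λ·460) = 0.16 ⇒ λ = −ln(0.16)/460 = 0.00398387.
P(X > 160) = e^(−0.00398387·160) = e^(−0.63742) ≈ 0.529.

0.529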